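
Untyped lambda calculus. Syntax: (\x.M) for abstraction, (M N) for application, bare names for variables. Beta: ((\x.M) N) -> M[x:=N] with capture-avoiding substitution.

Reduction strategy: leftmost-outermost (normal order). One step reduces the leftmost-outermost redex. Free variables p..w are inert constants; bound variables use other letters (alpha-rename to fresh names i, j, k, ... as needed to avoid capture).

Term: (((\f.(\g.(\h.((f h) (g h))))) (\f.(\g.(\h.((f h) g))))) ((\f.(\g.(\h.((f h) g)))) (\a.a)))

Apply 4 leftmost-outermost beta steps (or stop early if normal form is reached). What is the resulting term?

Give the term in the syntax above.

Answer: (\h.(\i.((h i) (((\f.(\g.(\h.((f h) g)))) (\a.a)) h))))

Derivation:
Step 0: (((\f.(\g.(\h.((f h) (g h))))) (\f.(\g.(\h.((f h) g))))) ((\f.(\g.(\h.((f h) g)))) (\a.a)))
Step 1: ((\g.(\h.(((\f.(\g.(\h.((f h) g)))) h) (g h)))) ((\f.(\g.(\h.((f h) g)))) (\a.a)))
Step 2: (\h.(((\f.(\g.(\h.((f h) g)))) h) (((\f.(\g.(\h.((f h) g)))) (\a.a)) h)))
Step 3: (\h.((\g.(\i.((h i) g))) (((\f.(\g.(\h.((f h) g)))) (\a.a)) h)))
Step 4: (\h.(\i.((h i) (((\f.(\g.(\h.((f h) g)))) (\a.a)) h))))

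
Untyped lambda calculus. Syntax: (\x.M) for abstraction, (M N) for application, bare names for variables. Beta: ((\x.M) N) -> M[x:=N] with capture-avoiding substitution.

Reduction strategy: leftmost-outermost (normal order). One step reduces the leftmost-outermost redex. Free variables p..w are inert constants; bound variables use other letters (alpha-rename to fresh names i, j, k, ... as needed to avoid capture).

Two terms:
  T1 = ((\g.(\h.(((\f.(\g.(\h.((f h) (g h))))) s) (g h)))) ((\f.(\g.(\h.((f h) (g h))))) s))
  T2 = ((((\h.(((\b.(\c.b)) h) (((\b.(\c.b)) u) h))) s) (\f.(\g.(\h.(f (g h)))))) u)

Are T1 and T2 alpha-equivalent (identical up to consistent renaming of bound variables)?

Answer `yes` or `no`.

Answer: no

Derivation:
Term 1: ((\g.(\h.(((\f.(\g.(\h.((f h) (g h))))) s) (g h)))) ((\f.(\g.(\h.((f h) (g h))))) s))
Term 2: ((((\h.(((\b.(\c.b)) h) (((\b.(\c.b)) u) h))) s) (\f.(\g.(\h.(f (g h)))))) u)
Alpha-equivalence: compare structure up to binder renaming.
Result: False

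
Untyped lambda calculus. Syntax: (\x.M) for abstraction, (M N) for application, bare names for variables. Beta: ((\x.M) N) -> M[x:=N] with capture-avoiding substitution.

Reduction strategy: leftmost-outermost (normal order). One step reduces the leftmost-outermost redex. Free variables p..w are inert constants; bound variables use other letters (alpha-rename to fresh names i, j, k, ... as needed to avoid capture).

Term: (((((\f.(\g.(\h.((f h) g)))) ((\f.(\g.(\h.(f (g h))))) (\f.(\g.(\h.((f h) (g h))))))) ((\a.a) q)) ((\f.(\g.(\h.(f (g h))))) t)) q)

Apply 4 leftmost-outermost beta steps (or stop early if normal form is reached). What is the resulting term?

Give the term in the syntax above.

Answer: ((((\g.(\h.((\f.(\g.(\h.((f h) (g h))))) (g h)))) ((\f.(\g.(\h.(f (g h))))) t)) ((\a.a) q)) q)

Derivation:
Step 0: (((((\f.(\g.(\h.((f h) g)))) ((\f.(\g.(\h.(f (g h))))) (\f.(\g.(\h.((f h) (g h))))))) ((\a.a) q)) ((\f.(\g.(\h.(f (g h))))) t)) q)
Step 1: ((((\g.(\h.((((\f.(\g.(\h.(f (g h))))) (\f.(\g.(\h.((f h) (g h)))))) h) g))) ((\a.a) q)) ((\f.(\g.(\h.(f (g h))))) t)) q)
Step 2: (((\h.((((\f.(\g.(\h.(f (g h))))) (\f.(\g.(\h.((f h) (g h)))))) h) ((\a.a) q))) ((\f.(\g.(\h.(f (g h))))) t)) q)
Step 3: (((((\f.(\g.(\h.(f (g h))))) (\f.(\g.(\h.((f h) (g h)))))) ((\f.(\g.(\h.(f (g h))))) t)) ((\a.a) q)) q)
Step 4: ((((\g.(\h.((\f.(\g.(\h.((f h) (g h))))) (g h)))) ((\f.(\g.(\h.(f (g h))))) t)) ((\a.a) q)) q)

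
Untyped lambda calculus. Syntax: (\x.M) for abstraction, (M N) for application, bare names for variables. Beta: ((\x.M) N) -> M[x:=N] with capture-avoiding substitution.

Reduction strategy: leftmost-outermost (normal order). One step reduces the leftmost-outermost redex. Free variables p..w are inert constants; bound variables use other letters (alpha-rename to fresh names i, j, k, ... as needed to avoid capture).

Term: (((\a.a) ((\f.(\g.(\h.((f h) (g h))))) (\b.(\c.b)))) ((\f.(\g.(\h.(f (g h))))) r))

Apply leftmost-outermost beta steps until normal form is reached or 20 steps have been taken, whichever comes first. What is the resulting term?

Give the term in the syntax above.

Step 0: (((\a.a) ((\f.(\g.(\h.((f h) (g h))))) (\b.(\c.b)))) ((\f.(\g.(\h.(f (g h))))) r))
Step 1: (((\f.(\g.(\h.((f h) (g h))))) (\b.(\c.b))) ((\f.(\g.(\h.(f (g h))))) r))
Step 2: ((\g.(\h.(((\b.(\c.b)) h) (g h)))) ((\f.(\g.(\h.(f (g h))))) r))
Step 3: (\h.(((\b.(\c.b)) h) (((\f.(\g.(\h.(f (g h))))) r) h)))
Step 4: (\h.((\c.h) (((\f.(\g.(\h.(f (g h))))) r) h)))
Step 5: (\h.h)

Answer: (\h.h)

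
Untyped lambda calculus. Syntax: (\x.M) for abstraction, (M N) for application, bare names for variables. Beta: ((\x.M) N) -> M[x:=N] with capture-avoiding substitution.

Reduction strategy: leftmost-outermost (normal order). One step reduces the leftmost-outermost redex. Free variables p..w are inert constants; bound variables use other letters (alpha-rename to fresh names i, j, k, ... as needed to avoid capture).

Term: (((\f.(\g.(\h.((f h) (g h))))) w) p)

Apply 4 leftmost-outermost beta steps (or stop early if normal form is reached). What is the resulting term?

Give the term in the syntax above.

Answer: (\h.((w h) (p h)))

Derivation:
Step 0: (((\f.(\g.(\h.((f h) (g h))))) w) p)
Step 1: ((\g.(\h.((w h) (g h)))) p)
Step 2: (\h.((w h) (p h)))
Step 3: (normal form reached)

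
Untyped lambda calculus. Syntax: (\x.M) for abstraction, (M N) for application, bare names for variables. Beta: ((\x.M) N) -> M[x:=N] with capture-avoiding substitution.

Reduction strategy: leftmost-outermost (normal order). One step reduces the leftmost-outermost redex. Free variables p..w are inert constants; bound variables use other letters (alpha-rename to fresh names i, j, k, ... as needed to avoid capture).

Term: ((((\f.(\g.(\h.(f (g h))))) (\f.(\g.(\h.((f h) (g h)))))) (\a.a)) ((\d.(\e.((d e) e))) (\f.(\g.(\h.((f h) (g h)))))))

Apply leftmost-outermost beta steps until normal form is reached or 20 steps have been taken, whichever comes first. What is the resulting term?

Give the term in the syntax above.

Step 0: ((((\f.(\g.(\h.(f (g h))))) (\f.(\g.(\h.((f h) (g h)))))) (\a.a)) ((\d.(\e.((d e) e))) (\f.(\g.(\h.((f h) (g h)))))))
Step 1: (((\g.(\h.((\f.(\g.(\h.((f h) (g h))))) (g h)))) (\a.a)) ((\d.(\e.((d e) e))) (\f.(\g.(\h.((f h) (g h)))))))
Step 2: ((\h.((\f.(\g.(\h.((f h) (g h))))) ((\a.a) h))) ((\d.(\e.((d e) e))) (\f.(\g.(\h.((f h) (g h)))))))
Step 3: ((\f.(\g.(\h.((f h) (g h))))) ((\a.a) ((\d.(\e.((d e) e))) (\f.(\g.(\h.((f h) (g h))))))))
Step 4: (\g.(\h.((((\a.a) ((\d.(\e.((d e) e))) (\f.(\g.(\h.((f h) (g h))))))) h) (g h))))
Step 5: (\g.(\h.((((\d.(\e.((d e) e))) (\f.(\g.(\h.((f h) (g h)))))) h) (g h))))
Step 6: (\g.(\h.(((\e.(((\f.(\g.(\h.((f h) (g h))))) e) e)) h) (g h))))
Step 7: (\g.(\h.((((\f.(\g.(\h.((f h) (g h))))) h) h) (g h))))
Step 8: (\g.(\h.(((\g.(\i.((h i) (g i)))) h) (g h))))
Step 9: (\g.(\h.((\i.((h i) (h i))) (g h))))
Step 10: (\g.(\h.((h (g h)) (h (g h)))))

Answer: (\g.(\h.((h (g h)) (h (g h)))))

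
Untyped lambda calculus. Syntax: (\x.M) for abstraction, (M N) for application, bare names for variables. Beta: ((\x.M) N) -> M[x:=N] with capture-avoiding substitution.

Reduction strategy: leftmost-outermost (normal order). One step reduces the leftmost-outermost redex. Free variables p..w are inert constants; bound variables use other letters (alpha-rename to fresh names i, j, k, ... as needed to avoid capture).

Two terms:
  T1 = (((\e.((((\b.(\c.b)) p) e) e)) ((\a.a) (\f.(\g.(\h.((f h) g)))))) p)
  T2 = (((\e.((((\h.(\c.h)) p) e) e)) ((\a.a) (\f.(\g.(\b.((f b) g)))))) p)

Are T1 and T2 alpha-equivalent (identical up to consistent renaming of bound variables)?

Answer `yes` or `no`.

Answer: yes

Derivation:
Term 1: (((\e.((((\b.(\c.b)) p) e) e)) ((\a.a) (\f.(\g.(\h.((f h) g)))))) p)
Term 2: (((\e.((((\h.(\c.h)) p) e) e)) ((\a.a) (\f.(\g.(\b.((f b) g)))))) p)
Alpha-equivalence: compare structure up to binder renaming.
Result: True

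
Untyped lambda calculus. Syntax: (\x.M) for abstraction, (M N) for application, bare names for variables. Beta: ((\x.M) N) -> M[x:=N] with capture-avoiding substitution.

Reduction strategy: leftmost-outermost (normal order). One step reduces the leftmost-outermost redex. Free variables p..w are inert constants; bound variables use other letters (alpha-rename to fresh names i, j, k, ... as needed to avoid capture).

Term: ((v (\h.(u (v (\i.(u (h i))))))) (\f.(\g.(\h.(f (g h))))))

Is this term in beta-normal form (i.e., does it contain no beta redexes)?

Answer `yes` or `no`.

Term: ((v (\h.(u (v (\i.(u (h i))))))) (\f.(\g.(\h.(f (g h))))))
No beta redexes found.

Answer: yes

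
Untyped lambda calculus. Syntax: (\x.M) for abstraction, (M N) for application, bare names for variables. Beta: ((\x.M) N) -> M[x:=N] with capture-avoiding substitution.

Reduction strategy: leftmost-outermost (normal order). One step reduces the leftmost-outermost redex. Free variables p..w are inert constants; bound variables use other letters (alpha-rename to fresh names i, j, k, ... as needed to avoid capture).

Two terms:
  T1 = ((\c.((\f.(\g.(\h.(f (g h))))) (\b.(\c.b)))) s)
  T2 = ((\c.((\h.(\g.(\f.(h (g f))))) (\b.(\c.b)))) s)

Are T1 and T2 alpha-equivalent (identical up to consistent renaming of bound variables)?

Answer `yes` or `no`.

Term 1: ((\c.((\f.(\g.(\h.(f (g h))))) (\b.(\c.b)))) s)
Term 2: ((\c.((\h.(\g.(\f.(h (g f))))) (\b.(\c.b)))) s)
Alpha-equivalence: compare structure up to binder renaming.
Result: True

Answer: yes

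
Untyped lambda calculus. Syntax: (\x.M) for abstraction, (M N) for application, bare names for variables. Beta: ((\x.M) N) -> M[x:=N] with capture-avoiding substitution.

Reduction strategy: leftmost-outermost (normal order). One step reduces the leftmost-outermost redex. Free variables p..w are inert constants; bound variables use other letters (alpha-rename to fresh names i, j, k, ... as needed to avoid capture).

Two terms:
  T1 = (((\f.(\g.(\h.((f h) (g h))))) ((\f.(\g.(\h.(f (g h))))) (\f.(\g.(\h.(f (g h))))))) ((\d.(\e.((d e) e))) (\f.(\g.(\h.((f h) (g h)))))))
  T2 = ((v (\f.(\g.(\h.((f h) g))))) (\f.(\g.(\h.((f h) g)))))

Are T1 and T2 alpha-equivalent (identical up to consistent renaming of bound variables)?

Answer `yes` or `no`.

Term 1: (((\f.(\g.(\h.((f h) (g h))))) ((\f.(\g.(\h.(f (g h))))) (\f.(\g.(\h.(f (g h))))))) ((\d.(\e.((d e) e))) (\f.(\g.(\h.((f h) (g h)))))))
Term 2: ((v (\f.(\g.(\h.((f h) g))))) (\f.(\g.(\h.((f h) g)))))
Alpha-equivalence: compare structure up to binder renaming.
Result: False

Answer: no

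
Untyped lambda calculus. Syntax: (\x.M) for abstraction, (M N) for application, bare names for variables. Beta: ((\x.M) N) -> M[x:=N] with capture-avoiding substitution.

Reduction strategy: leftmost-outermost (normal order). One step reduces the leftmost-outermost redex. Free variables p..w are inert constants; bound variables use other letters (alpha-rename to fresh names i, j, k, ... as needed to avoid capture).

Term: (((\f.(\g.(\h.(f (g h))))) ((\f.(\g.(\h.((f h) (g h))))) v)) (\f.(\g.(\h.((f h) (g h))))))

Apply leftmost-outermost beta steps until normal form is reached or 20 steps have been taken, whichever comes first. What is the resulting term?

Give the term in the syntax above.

Step 0: (((\f.(\g.(\h.(f (g h))))) ((\f.(\g.(\h.((f h) (g h))))) v)) (\f.(\g.(\h.((f h) (g h))))))
Step 1: ((\g.(\h.(((\f.(\g.(\h.((f h) (g h))))) v) (g h)))) (\f.(\g.(\h.((f h) (g h))))))
Step 2: (\h.(((\f.(\g.(\h.((f h) (g h))))) v) ((\f.(\g.(\h.((f h) (g h))))) h)))
Step 3: (\h.((\g.(\h.((v h) (g h)))) ((\f.(\g.(\h.((f h) (g h))))) h)))
Step 4: (\h.(\i.((v i) (((\f.(\g.(\h.((f h) (g h))))) h) i))))
Step 5: (\h.(\i.((v i) ((\g.(\i.((h i) (g i)))) i))))
Step 6: (\h.(\i.((v i) (\j.((h j) (i j))))))

Answer: (\h.(\i.((v i) (\j.((h j) (i j))))))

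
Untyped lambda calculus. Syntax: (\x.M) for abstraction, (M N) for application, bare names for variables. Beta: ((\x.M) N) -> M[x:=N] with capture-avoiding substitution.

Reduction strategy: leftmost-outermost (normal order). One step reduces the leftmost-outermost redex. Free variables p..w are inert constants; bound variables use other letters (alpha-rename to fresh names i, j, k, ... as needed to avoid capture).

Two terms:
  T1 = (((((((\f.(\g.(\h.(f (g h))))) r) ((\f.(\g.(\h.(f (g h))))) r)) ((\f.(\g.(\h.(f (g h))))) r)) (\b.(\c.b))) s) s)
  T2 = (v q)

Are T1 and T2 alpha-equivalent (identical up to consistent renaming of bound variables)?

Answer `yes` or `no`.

Answer: no

Derivation:
Term 1: (((((((\f.(\g.(\h.(f (g h))))) r) ((\f.(\g.(\h.(f (g h))))) r)) ((\f.(\g.(\h.(f (g h))))) r)) (\b.(\c.b))) s) s)
Term 2: (v q)
Alpha-equivalence: compare structure up to binder renaming.
Result: False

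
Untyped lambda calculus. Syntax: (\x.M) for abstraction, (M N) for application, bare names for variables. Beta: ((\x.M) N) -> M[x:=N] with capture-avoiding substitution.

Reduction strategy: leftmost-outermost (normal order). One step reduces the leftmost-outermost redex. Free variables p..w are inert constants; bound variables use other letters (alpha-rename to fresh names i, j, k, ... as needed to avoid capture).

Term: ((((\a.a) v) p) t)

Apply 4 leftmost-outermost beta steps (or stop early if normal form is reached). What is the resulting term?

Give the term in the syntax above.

Step 0: ((((\a.a) v) p) t)
Step 1: ((v p) t)
Step 2: (normal form reached)

Answer: ((v p) t)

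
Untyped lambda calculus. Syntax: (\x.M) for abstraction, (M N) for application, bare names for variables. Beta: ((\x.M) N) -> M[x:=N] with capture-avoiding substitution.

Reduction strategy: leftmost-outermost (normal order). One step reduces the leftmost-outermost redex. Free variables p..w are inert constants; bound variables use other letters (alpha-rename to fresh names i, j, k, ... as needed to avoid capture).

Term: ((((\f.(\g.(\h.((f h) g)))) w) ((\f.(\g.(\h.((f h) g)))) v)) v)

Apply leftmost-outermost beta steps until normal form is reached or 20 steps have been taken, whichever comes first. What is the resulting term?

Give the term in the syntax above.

Answer: ((w v) (\g.(\h.((v h) g))))

Derivation:
Step 0: ((((\f.(\g.(\h.((f h) g)))) w) ((\f.(\g.(\h.((f h) g)))) v)) v)
Step 1: (((\g.(\h.((w h) g))) ((\f.(\g.(\h.((f h) g)))) v)) v)
Step 2: ((\h.((w h) ((\f.(\g.(\h.((f h) g)))) v))) v)
Step 3: ((w v) ((\f.(\g.(\h.((f h) g)))) v))
Step 4: ((w v) (\g.(\h.((v h) g))))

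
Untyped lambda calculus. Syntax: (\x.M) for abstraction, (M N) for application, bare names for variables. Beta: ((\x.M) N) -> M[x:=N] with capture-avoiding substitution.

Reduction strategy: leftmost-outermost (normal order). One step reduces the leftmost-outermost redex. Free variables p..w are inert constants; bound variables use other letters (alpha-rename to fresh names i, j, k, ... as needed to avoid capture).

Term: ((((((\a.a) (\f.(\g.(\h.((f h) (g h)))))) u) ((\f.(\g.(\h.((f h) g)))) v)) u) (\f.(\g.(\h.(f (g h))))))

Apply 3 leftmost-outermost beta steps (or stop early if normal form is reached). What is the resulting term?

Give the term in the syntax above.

Step 0: ((((((\a.a) (\f.(\g.(\h.((f h) (g h)))))) u) ((\f.(\g.(\h.((f h) g)))) v)) u) (\f.(\g.(\h.(f (g h))))))
Step 1: (((((\f.(\g.(\h.((f h) (g h))))) u) ((\f.(\g.(\h.((f h) g)))) v)) u) (\f.(\g.(\h.(f (g h))))))
Step 2: ((((\g.(\h.((u h) (g h)))) ((\f.(\g.(\h.((f h) g)))) v)) u) (\f.(\g.(\h.(f (g h))))))
Step 3: (((\h.((u h) (((\f.(\g.(\h.((f h) g)))) v) h))) u) (\f.(\g.(\h.(f (g h))))))

Answer: (((\h.((u h) (((\f.(\g.(\h.((f h) g)))) v) h))) u) (\f.(\g.(\h.(f (g h))))))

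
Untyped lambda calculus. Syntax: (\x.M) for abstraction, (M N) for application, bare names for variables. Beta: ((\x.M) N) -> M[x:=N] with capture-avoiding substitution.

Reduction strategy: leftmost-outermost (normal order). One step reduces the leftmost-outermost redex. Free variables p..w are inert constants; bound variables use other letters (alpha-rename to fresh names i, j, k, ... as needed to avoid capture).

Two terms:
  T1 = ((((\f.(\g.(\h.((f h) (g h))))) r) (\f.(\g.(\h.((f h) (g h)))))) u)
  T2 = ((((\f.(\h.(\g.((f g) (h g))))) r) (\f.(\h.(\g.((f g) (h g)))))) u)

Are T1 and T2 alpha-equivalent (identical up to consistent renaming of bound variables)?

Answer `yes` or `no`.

Answer: yes

Derivation:
Term 1: ((((\f.(\g.(\h.((f h) (g h))))) r) (\f.(\g.(\h.((f h) (g h)))))) u)
Term 2: ((((\f.(\h.(\g.((f g) (h g))))) r) (\f.(\h.(\g.((f g) (h g)))))) u)
Alpha-equivalence: compare structure up to binder renaming.
Result: True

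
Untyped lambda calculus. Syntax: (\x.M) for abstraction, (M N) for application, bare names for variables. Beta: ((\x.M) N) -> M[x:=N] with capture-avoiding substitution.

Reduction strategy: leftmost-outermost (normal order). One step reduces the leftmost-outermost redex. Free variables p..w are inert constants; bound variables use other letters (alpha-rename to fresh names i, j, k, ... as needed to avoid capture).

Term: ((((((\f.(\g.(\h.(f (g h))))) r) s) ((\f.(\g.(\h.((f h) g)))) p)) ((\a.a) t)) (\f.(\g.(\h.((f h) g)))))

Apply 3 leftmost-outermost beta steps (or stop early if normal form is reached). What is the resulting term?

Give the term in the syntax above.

Step 0: ((((((\f.(\g.(\h.(f (g h))))) r) s) ((\f.(\g.(\h.((f h) g)))) p)) ((\a.a) t)) (\f.(\g.(\h.((f h) g)))))
Step 1: (((((\g.(\h.(r (g h)))) s) ((\f.(\g.(\h.((f h) g)))) p)) ((\a.a) t)) (\f.(\g.(\h.((f h) g)))))
Step 2: ((((\h.(r (s h))) ((\f.(\g.(\h.((f h) g)))) p)) ((\a.a) t)) (\f.(\g.(\h.((f h) g)))))
Step 3: (((r (s ((\f.(\g.(\h.((f h) g)))) p))) ((\a.a) t)) (\f.(\g.(\h.((f h) g)))))

Answer: (((r (s ((\f.(\g.(\h.((f h) g)))) p))) ((\a.a) t)) (\f.(\g.(\h.((f h) g)))))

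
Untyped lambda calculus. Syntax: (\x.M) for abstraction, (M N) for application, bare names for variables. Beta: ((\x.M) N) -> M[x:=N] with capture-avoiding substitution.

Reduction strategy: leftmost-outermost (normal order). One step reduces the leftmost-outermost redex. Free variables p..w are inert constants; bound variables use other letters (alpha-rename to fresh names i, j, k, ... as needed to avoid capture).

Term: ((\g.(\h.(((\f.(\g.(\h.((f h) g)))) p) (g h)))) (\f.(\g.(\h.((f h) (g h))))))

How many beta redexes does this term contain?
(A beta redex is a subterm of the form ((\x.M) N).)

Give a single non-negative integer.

Answer: 2

Derivation:
Term: ((\g.(\h.(((\f.(\g.(\h.((f h) g)))) p) (g h)))) (\f.(\g.(\h.((f h) (g h))))))
  Redex: ((\g.(\h.(((\f.(\g.(\h.((f h) g)))) p) (g h)))) (\f.(\g.(\h.((f h) (g h))))))
  Redex: ((\f.(\g.(\h.((f h) g)))) p)
Total redexes: 2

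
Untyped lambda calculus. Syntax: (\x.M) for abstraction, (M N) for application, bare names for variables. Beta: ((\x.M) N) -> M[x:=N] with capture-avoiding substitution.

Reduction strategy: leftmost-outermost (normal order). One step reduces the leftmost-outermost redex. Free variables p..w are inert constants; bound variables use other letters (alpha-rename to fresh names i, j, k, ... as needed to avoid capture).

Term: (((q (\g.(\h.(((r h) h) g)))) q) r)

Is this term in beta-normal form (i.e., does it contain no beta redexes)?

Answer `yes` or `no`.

Answer: yes

Derivation:
Term: (((q (\g.(\h.(((r h) h) g)))) q) r)
No beta redexes found.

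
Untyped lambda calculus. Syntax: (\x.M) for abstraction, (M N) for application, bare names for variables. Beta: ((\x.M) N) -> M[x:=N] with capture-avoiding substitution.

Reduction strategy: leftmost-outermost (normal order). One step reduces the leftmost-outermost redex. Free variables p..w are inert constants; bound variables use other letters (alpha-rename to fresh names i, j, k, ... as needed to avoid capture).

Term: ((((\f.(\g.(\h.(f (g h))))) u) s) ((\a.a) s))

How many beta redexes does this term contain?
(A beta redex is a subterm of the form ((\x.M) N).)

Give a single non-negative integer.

Answer: 2

Derivation:
Term: ((((\f.(\g.(\h.(f (g h))))) u) s) ((\a.a) s))
  Redex: ((\f.(\g.(\h.(f (g h))))) u)
  Redex: ((\a.a) s)
Total redexes: 2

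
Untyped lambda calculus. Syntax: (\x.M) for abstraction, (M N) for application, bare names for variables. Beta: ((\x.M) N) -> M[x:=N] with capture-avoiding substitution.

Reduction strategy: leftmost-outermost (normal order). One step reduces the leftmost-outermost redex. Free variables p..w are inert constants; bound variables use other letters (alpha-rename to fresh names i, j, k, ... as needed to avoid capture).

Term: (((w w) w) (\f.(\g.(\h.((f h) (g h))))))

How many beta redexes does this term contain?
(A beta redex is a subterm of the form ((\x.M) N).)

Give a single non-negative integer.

Answer: 0

Derivation:
Term: (((w w) w) (\f.(\g.(\h.((f h) (g h))))))
  (no redexes)
Total redexes: 0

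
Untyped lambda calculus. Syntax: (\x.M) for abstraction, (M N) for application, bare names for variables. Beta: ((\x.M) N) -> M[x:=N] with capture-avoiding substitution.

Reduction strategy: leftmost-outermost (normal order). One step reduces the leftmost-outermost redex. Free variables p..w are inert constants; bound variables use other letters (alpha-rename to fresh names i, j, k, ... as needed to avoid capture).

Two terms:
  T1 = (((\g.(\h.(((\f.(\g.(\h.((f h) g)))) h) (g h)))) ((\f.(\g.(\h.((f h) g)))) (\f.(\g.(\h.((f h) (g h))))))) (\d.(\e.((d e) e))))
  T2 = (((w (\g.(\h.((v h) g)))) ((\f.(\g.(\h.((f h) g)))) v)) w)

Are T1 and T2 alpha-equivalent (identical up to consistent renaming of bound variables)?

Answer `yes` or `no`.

Answer: no

Derivation:
Term 1: (((\g.(\h.(((\f.(\g.(\h.((f h) g)))) h) (g h)))) ((\f.(\g.(\h.((f h) g)))) (\f.(\g.(\h.((f h) (g h))))))) (\d.(\e.((d e) e))))
Term 2: (((w (\g.(\h.((v h) g)))) ((\f.(\g.(\h.((f h) g)))) v)) w)
Alpha-equivalence: compare structure up to binder renaming.
Result: False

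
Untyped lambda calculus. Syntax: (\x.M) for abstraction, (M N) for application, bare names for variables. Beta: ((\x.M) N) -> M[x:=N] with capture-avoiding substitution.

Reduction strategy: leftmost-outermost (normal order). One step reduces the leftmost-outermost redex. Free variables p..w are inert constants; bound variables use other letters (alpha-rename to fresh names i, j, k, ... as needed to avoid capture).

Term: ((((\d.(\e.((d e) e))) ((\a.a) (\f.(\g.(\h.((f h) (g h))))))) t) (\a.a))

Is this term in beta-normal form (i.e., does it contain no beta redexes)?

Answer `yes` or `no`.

Answer: no

Derivation:
Term: ((((\d.(\e.((d e) e))) ((\a.a) (\f.(\g.(\h.((f h) (g h))))))) t) (\a.a))
Found 2 beta redex(es).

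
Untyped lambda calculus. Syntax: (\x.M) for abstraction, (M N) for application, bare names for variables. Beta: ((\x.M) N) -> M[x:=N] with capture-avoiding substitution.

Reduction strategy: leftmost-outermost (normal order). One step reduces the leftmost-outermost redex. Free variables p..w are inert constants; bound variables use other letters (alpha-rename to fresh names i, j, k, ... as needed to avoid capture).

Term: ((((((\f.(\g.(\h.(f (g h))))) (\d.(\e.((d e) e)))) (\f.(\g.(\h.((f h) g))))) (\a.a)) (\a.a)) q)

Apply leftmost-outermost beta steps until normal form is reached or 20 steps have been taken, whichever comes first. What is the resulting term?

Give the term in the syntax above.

Answer: q

Derivation:
Step 0: ((((((\f.(\g.(\h.(f (g h))))) (\d.(\e.((d e) e)))) (\f.(\g.(\h.((f h) g))))) (\a.a)) (\a.a)) q)
Step 1: (((((\g.(\h.((\d.(\e.((d e) e))) (g h)))) (\f.(\g.(\h.((f h) g))))) (\a.a)) (\a.a)) q)
Step 2: ((((\h.((\d.(\e.((d e) e))) ((\f.(\g.(\h.((f h) g)))) h))) (\a.a)) (\a.a)) q)
Step 3: ((((\d.(\e.((d e) e))) ((\f.(\g.(\h.((f h) g)))) (\a.a))) (\a.a)) q)
Step 4: (((\e.((((\f.(\g.(\h.((f h) g)))) (\a.a)) e) e)) (\a.a)) q)
Step 5: (((((\f.(\g.(\h.((f h) g)))) (\a.a)) (\a.a)) (\a.a)) q)
Step 6: ((((\g.(\h.(((\a.a) h) g))) (\a.a)) (\a.a)) q)
Step 7: (((\h.(((\a.a) h) (\a.a))) (\a.a)) q)
Step 8: ((((\a.a) (\a.a)) (\a.a)) q)
Step 9: (((\a.a) (\a.a)) q)
Step 10: ((\a.a) q)
Step 11: q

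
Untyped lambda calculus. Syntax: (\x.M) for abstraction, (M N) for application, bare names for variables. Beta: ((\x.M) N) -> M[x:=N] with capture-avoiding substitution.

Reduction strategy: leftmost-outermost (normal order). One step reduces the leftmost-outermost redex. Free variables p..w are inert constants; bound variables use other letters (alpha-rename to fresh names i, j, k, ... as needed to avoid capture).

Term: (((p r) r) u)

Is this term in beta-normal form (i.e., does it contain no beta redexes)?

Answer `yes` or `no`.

Answer: yes

Derivation:
Term: (((p r) r) u)
No beta redexes found.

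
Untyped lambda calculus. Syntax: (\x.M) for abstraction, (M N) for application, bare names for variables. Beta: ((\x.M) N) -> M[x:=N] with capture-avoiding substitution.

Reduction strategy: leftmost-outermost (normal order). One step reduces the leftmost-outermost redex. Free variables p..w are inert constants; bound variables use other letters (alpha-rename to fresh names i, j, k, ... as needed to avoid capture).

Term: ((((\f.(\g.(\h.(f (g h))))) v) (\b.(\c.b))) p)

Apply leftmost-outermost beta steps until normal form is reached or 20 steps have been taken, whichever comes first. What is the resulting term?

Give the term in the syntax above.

Answer: (v (\c.p))

Derivation:
Step 0: ((((\f.(\g.(\h.(f (g h))))) v) (\b.(\c.b))) p)
Step 1: (((\g.(\h.(v (g h)))) (\b.(\c.b))) p)
Step 2: ((\h.(v ((\b.(\c.b)) h))) p)
Step 3: (v ((\b.(\c.b)) p))
Step 4: (v (\c.p))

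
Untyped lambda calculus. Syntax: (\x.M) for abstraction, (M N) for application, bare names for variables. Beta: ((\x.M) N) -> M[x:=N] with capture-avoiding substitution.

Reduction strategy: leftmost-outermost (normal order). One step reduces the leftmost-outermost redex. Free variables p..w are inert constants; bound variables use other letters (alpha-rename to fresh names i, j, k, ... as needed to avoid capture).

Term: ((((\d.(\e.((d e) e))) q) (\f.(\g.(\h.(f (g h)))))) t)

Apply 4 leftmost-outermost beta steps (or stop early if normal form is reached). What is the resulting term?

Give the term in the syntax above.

Answer: (((q (\f.(\g.(\h.(f (g h)))))) (\f.(\g.(\h.(f (g h)))))) t)

Derivation:
Step 0: ((((\d.(\e.((d e) e))) q) (\f.(\g.(\h.(f (g h)))))) t)
Step 1: (((\e.((q e) e)) (\f.(\g.(\h.(f (g h)))))) t)
Step 2: (((q (\f.(\g.(\h.(f (g h)))))) (\f.(\g.(\h.(f (g h)))))) t)
Step 3: (normal form reached)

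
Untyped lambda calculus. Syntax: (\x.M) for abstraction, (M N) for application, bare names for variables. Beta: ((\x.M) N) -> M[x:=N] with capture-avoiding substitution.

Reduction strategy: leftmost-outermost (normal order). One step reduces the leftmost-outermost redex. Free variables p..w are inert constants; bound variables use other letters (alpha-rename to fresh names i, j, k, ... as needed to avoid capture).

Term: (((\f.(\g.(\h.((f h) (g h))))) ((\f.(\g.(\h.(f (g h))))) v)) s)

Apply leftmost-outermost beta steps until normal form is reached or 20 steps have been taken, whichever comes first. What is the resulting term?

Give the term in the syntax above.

Step 0: (((\f.(\g.(\h.((f h) (g h))))) ((\f.(\g.(\h.(f (g h))))) v)) s)
Step 1: ((\g.(\h.((((\f.(\g.(\h.(f (g h))))) v) h) (g h)))) s)
Step 2: (\h.((((\f.(\g.(\h.(f (g h))))) v) h) (s h)))
Step 3: (\h.(((\g.(\h.(v (g h)))) h) (s h)))
Step 4: (\h.((\i.(v (h i))) (s h)))
Step 5: (\h.(v (h (s h))))

Answer: (\h.(v (h (s h))))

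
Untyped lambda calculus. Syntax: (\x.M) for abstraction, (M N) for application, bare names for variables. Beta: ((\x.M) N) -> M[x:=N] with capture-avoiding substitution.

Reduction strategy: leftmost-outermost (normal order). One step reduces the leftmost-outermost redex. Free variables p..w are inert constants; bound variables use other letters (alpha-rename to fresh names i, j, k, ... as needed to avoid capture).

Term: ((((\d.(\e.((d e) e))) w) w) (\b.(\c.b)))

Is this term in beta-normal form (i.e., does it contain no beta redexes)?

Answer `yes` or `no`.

Term: ((((\d.(\e.((d e) e))) w) w) (\b.(\c.b)))
Found 1 beta redex(es).

Answer: no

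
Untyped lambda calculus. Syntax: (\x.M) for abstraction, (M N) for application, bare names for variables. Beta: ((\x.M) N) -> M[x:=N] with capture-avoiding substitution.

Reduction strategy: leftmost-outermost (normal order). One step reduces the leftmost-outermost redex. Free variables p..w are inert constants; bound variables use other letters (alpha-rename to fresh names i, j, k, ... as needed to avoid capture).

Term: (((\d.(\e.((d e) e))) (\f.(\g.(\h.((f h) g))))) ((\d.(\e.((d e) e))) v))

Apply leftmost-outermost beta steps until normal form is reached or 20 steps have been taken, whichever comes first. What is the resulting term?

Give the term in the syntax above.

Step 0: (((\d.(\e.((d e) e))) (\f.(\g.(\h.((f h) g))))) ((\d.(\e.((d e) e))) v))
Step 1: ((\e.(((\f.(\g.(\h.((f h) g)))) e) e)) ((\d.(\e.((d e) e))) v))
Step 2: (((\f.(\g.(\h.((f h) g)))) ((\d.(\e.((d e) e))) v)) ((\d.(\e.((d e) e))) v))
Step 3: ((\g.(\h.((((\d.(\e.((d e) e))) v) h) g))) ((\d.(\e.((d e) e))) v))
Step 4: (\h.((((\d.(\e.((d e) e))) v) h) ((\d.(\e.((d e) e))) v)))
Step 5: (\h.(((\e.((v e) e)) h) ((\d.(\e.((d e) e))) v)))
Step 6: (\h.(((v h) h) ((\d.(\e.((d e) e))) v)))
Step 7: (\h.(((v h) h) (\e.((v e) e))))

Answer: (\h.(((v h) h) (\e.((v e) e))))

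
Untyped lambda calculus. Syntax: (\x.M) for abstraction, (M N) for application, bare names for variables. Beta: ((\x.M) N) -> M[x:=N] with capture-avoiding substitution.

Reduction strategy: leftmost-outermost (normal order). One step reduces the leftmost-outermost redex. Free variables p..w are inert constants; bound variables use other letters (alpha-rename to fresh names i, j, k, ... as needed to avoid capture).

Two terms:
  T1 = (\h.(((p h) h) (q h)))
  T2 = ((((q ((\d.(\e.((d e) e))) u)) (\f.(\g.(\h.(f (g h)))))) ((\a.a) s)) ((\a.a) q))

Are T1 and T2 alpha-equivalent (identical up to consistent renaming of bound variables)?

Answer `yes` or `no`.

Answer: no

Derivation:
Term 1: (\h.(((p h) h) (q h)))
Term 2: ((((q ((\d.(\e.((d e) e))) u)) (\f.(\g.(\h.(f (g h)))))) ((\a.a) s)) ((\a.a) q))
Alpha-equivalence: compare structure up to binder renaming.
Result: False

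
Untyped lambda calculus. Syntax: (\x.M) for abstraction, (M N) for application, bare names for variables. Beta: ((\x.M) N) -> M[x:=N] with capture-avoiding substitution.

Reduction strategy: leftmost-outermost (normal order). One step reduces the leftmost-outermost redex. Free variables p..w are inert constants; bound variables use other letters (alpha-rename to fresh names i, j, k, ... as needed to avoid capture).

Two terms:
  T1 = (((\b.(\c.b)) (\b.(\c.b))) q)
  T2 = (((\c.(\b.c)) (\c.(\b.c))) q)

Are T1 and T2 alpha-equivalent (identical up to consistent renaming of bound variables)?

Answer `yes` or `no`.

Term 1: (((\b.(\c.b)) (\b.(\c.b))) q)
Term 2: (((\c.(\b.c)) (\c.(\b.c))) q)
Alpha-equivalence: compare structure up to binder renaming.
Result: True

Answer: yes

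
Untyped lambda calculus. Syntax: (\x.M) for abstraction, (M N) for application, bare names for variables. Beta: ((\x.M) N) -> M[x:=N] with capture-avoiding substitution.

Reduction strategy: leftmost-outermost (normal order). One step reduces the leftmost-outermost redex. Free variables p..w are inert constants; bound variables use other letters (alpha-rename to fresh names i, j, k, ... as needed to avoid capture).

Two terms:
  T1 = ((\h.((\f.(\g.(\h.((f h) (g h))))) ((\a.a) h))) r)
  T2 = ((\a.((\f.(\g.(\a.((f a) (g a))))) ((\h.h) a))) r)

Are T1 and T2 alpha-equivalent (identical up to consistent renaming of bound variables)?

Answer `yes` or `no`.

Answer: yes

Derivation:
Term 1: ((\h.((\f.(\g.(\h.((f h) (g h))))) ((\a.a) h))) r)
Term 2: ((\a.((\f.(\g.(\a.((f a) (g a))))) ((\h.h) a))) r)
Alpha-equivalence: compare structure up to binder renaming.
Result: True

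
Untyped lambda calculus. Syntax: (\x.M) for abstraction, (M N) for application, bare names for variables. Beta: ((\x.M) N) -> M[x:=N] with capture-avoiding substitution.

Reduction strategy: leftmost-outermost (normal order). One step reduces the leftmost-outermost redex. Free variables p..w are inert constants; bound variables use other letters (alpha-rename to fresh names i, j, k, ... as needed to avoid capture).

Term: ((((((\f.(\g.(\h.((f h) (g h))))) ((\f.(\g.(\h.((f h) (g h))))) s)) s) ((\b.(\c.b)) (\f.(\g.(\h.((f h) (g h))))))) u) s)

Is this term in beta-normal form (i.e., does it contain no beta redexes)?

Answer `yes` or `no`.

Answer: no

Derivation:
Term: ((((((\f.(\g.(\h.((f h) (g h))))) ((\f.(\g.(\h.((f h) (g h))))) s)) s) ((\b.(\c.b)) (\f.(\g.(\h.((f h) (g h))))))) u) s)
Found 3 beta redex(es).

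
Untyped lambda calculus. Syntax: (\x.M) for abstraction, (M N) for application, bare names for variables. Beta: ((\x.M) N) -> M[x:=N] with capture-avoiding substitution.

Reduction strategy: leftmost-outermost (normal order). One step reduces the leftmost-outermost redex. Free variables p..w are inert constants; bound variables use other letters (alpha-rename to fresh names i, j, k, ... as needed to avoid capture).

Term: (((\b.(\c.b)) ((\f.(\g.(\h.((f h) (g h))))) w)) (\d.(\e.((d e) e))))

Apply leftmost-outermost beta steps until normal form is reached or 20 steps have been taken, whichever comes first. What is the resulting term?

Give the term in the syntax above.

Step 0: (((\b.(\c.b)) ((\f.(\g.(\h.((f h) (g h))))) w)) (\d.(\e.((d e) e))))
Step 1: ((\c.((\f.(\g.(\h.((f h) (g h))))) w)) (\d.(\e.((d e) e))))
Step 2: ((\f.(\g.(\h.((f h) (g h))))) w)
Step 3: (\g.(\h.((w h) (g h))))

Answer: (\g.(\h.((w h) (g h))))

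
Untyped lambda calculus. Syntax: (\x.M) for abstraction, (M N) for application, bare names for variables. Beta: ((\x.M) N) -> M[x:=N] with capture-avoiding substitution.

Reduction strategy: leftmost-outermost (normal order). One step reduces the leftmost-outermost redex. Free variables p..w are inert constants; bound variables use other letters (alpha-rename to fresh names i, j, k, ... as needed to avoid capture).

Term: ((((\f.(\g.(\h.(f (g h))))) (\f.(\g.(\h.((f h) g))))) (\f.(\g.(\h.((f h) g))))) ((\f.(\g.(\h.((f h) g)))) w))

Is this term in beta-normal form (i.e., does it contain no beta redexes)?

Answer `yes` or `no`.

Term: ((((\f.(\g.(\h.(f (g h))))) (\f.(\g.(\h.((f h) g))))) (\f.(\g.(\h.((f h) g))))) ((\f.(\g.(\h.((f h) g)))) w))
Found 2 beta redex(es).

Answer: no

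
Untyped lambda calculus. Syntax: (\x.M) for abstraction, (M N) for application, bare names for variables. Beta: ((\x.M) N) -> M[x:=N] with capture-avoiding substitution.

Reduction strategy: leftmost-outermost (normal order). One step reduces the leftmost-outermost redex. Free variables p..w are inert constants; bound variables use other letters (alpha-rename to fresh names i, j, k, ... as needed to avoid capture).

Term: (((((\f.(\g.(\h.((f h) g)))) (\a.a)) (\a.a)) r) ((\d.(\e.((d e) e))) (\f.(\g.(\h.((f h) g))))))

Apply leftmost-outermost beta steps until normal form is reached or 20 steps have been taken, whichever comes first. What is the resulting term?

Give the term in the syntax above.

Step 0: (((((\f.(\g.(\h.((f h) g)))) (\a.a)) (\a.a)) r) ((\d.(\e.((d e) e))) (\f.(\g.(\h.((f h) g))))))
Step 1: ((((\g.(\h.(((\a.a) h) g))) (\a.a)) r) ((\d.(\e.((d e) e))) (\f.(\g.(\h.((f h) g))))))
Step 2: (((\h.(((\a.a) h) (\a.a))) r) ((\d.(\e.((d e) e))) (\f.(\g.(\h.((f h) g))))))
Step 3: ((((\a.a) r) (\a.a)) ((\d.(\e.((d e) e))) (\f.(\g.(\h.((f h) g))))))
Step 4: ((r (\a.a)) ((\d.(\e.((d e) e))) (\f.(\g.(\h.((f h) g))))))
Step 5: ((r (\a.a)) (\e.(((\f.(\g.(\h.((f h) g)))) e) e)))
Step 6: ((r (\a.a)) (\e.((\g.(\h.((e h) g))) e)))
Step 7: ((r (\a.a)) (\e.(\h.((e h) e))))

Answer: ((r (\a.a)) (\e.(\h.((e h) e))))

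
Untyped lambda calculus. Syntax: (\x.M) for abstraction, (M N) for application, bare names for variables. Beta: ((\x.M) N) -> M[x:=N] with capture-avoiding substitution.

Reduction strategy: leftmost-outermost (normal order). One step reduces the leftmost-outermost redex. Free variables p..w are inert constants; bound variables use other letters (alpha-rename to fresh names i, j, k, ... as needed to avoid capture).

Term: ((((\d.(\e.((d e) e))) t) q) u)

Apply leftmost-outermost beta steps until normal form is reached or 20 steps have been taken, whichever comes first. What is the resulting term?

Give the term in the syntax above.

Answer: (((t q) q) u)

Derivation:
Step 0: ((((\d.(\e.((d e) e))) t) q) u)
Step 1: (((\e.((t e) e)) q) u)
Step 2: (((t q) q) u)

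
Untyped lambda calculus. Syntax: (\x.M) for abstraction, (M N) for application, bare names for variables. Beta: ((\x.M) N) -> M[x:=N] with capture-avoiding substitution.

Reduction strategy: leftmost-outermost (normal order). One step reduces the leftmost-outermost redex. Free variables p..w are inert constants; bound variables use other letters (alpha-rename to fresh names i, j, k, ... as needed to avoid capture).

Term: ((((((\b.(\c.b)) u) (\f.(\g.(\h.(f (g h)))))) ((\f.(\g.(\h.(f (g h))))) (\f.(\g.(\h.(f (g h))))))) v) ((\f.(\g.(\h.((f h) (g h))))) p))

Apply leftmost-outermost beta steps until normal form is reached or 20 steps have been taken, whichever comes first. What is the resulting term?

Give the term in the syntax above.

Step 0: ((((((\b.(\c.b)) u) (\f.(\g.(\h.(f (g h)))))) ((\f.(\g.(\h.(f (g h))))) (\f.(\g.(\h.(f (g h))))))) v) ((\f.(\g.(\h.((f h) (g h))))) p))
Step 1: (((((\c.u) (\f.(\g.(\h.(f (g h)))))) ((\f.(\g.(\h.(f (g h))))) (\f.(\g.(\h.(f (g h))))))) v) ((\f.(\g.(\h.((f h) (g h))))) p))
Step 2: (((u ((\f.(\g.(\h.(f (g h))))) (\f.(\g.(\h.(f (g h))))))) v) ((\f.(\g.(\h.((f h) (g h))))) p))
Step 3: (((u (\g.(\h.((\f.(\g.(\h.(f (g h))))) (g h))))) v) ((\f.(\g.(\h.((f h) (g h))))) p))
Step 4: (((u (\g.(\h.(\i.(\j.((g h) (i j))))))) v) ((\f.(\g.(\h.((f h) (g h))))) p))
Step 5: (((u (\g.(\h.(\i.(\j.((g h) (i j))))))) v) (\g.(\h.((p h) (g h)))))

Answer: (((u (\g.(\h.(\i.(\j.((g h) (i j))))))) v) (\g.(\h.((p h) (g h)))))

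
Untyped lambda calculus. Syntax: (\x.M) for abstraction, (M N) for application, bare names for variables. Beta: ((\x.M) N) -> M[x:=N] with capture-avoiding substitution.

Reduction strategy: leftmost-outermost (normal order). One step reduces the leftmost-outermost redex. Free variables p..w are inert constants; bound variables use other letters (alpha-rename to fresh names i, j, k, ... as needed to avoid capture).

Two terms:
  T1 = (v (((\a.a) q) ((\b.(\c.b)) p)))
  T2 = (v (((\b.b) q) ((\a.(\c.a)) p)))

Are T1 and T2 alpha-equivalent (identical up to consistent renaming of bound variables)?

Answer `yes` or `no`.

Term 1: (v (((\a.a) q) ((\b.(\c.b)) p)))
Term 2: (v (((\b.b) q) ((\a.(\c.a)) p)))
Alpha-equivalence: compare structure up to binder renaming.
Result: True

Answer: yes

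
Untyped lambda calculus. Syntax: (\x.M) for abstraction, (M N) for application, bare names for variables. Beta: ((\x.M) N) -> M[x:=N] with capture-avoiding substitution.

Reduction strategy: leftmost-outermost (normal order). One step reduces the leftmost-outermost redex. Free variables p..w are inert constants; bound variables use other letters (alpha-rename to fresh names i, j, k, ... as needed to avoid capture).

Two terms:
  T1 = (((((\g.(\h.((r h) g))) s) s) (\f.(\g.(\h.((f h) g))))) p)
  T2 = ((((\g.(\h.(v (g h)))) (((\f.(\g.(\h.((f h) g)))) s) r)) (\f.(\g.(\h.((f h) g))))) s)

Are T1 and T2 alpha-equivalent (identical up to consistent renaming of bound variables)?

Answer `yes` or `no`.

Term 1: (((((\g.(\h.((r h) g))) s) s) (\f.(\g.(\h.((f h) g))))) p)
Term 2: ((((\g.(\h.(v (g h)))) (((\f.(\g.(\h.((f h) g)))) s) r)) (\f.(\g.(\h.((f h) g))))) s)
Alpha-equivalence: compare structure up to binder renaming.
Result: False

Answer: no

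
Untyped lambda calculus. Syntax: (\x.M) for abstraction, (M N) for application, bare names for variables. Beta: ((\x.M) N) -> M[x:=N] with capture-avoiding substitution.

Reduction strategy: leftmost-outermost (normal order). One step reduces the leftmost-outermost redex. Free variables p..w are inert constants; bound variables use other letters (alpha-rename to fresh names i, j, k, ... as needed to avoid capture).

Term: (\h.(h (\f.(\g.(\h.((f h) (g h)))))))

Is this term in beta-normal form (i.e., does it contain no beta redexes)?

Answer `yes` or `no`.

Answer: yes

Derivation:
Term: (\h.(h (\f.(\g.(\h.((f h) (g h)))))))
No beta redexes found.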